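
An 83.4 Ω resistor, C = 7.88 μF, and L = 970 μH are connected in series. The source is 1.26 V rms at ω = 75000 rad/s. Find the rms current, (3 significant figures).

X_L = ωL = 72.8 Ω
X_C = 1/(ωC) = 1.69 Ω
Net reactance X = X_L − X_C = 71.1 Ω
Z = 83.4 + j71.1 Ω
|Z| = √(83.4² + 71.1²) = 110 Ω
I = V/|Z| = 1.26/110 = 11.5 mA

11.5 mA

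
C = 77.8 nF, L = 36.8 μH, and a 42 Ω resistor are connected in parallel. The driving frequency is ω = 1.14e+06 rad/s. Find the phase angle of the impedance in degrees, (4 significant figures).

X_L = ωL = 41.95 Ω
X_C = 1/(ωC) = 11.27 Ω
Parallel: admittances add. Y = 1/R + 1/(jωL) + jωC
Y = (0.02381 + j0.06486) S
|Y| = 0.06909 S → |Z| = 1/|Y| = 14.47 Ω, ∠Z = −∠Y = -69.84°

-69.84°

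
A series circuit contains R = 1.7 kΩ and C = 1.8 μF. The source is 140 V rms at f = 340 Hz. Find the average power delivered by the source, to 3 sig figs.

ω = 2πf = 2136 rad/s
X_C = 1/(ωC) = 260 Ω
Z = 1700 − j260 Ω
|Z| = √(1700² + 260²) = 1720 Ω
∠Z = arctan(-260/1700) = -8.70°
I = V/|Z| = 81.4 mA
P = VI cos φ = 140 × 0.0814 × cos(-8.70°) = 11.3 W

11.3 W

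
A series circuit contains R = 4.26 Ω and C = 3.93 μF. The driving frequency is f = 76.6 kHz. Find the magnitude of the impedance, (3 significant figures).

ω = 2πf = 481300 rad/s
X_C = 1/(ωC) = 0.529 Ω
Z = 4.26 − j0.529 Ω
|Z| = √(4.26² + 0.529²) = 4.29 Ω

4.29 Ω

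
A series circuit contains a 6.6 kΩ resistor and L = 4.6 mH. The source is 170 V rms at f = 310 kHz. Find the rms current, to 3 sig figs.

15.3 mA

ω = 2πf = 1.948e+06 rad/s
X_L = ωL = 8960 Ω
Z = 6600 + j8960 Ω
|Z| = √(6600² + 8960²) = 11100 Ω
I = V/|Z| = 170/11100 = 15.3 mA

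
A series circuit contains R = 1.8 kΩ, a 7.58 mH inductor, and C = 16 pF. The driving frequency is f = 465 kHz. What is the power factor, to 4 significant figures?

ω = 2πf = 2.922e+06 rad/s
X_L = ωL = 22150 Ω
X_C = 1/(ωC) = 21390 Ω
Net reactance X = X_L − X_C = 754.5 Ω
Z = 1800 + j754.5 Ω
|Z| = √(1800² + 754.5²) = 1952 Ω
∠Z = arctan(754.5/1800) = 22.74°
cos φ = cos(22.74°) = 0.9222

0.9222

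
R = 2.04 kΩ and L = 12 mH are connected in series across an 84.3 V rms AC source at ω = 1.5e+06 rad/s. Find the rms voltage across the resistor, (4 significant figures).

X_L = ωL = 18000 Ω
Z = 2040 + j18000 Ω
|Z| = √(2040² + 18000²) = 18120 Ω
I = V/|Z| = 4.654 mA
V_R = I·|Z_R| = 0.004654 × 2040 = 9.493 V

9.493 V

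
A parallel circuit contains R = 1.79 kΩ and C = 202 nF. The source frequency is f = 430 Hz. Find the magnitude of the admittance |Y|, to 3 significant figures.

ω = 2πf = 2702 rad/s
X_C = 1/(ωC) = 1830 Ω
Parallel: admittances add. Y = 1/R + jωC
Y = (0.000559 + j0.000546) S
|Y| = 0.000781 S → |Z| = 1/|Y| = 1280 Ω, ∠Z = −∠Y = -44.3°

781 μS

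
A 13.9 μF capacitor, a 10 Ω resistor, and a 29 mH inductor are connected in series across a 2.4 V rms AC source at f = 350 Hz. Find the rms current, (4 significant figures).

73.55 mA

ω = 2πf = 2199 rad/s
X_L = ωL = 63.77 Ω
X_C = 1/(ωC) = 32.71 Ω
Net reactance X = X_L − X_C = 31.06 Ω
Z = 10.00 + j31.06 Ω
|Z| = √(10.00² + 31.06²) = 32.63 Ω
I = V/|Z| = 2.4/32.63 = 73.55 mA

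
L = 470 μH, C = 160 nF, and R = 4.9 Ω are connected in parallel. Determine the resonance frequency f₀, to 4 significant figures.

ω₀ = 1/√(LC) = 1/√(0.00047 × 1.6e-07) = 115300 rad/s
f₀ = ω₀/(2π) = 18.35 kHz

18.35 kHz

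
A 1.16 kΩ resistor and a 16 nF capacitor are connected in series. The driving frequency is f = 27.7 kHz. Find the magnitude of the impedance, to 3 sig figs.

1210 Ω

ω = 2πf = 174000 rad/s
X_C = 1/(ωC) = 359 Ω
Z = 1160 − j359 Ω
|Z| = √(1160² + 359²) = 1210 Ω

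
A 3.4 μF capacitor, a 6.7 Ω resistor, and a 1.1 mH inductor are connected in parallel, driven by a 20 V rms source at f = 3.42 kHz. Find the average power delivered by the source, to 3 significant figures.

59.7 W

ω = 2πf = 21490 rad/s
X_L = ωL = 23.6 Ω
X_C = 1/(ωC) = 13.7 Ω
Parallel: admittances add. Y = 1/R + 1/(jωL) + jωC
Y = (0.149 + j0.0308) S
|Y| = 0.152 S → |Z| = 1/|Y| = 6.56 Ω, ∠Z = −∠Y = -11.6°
I = V/|Z| = 3.05 A
P = VI cos φ = 20 × 3.05 × cos(-11.6°) = 59.7 W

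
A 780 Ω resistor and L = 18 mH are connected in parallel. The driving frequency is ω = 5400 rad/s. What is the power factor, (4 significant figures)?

0.1237

X_L = ωL = 97.20 Ω
Parallel: admittances add. Y = 1/R + 1/(jωL)
Y = (0.001282 − j0.01029) S
|Y| = 0.01037 S → |Z| = 1/|Y| = 96.45 Ω, ∠Z = −∠Y = 82.90°
cos φ = cos(82.90°) = 0.1237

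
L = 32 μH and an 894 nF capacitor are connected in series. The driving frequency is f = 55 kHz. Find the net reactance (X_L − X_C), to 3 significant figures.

7.82 Ω

ω = 2πf = 345600 rad/s
X_L = ωL = 11.1 Ω
X_C = 1/(ωC) = 3.24 Ω
X = 11.1 − 3.24 = 7.82 Ω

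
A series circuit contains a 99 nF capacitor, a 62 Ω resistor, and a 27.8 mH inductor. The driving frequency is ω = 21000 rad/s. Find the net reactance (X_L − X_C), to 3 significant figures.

103 Ω

X_L = ωL = 584 Ω
X_C = 1/(ωC) = 481 Ω
X = 584 − 481 = 103 Ω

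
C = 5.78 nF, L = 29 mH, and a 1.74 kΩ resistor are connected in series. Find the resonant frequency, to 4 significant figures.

12.29 kHz

ω₀ = 1/√(LC) = 1/√(0.029 × 5.78e-09) = 77240 rad/s
f₀ = ω₀/(2π) = 12.29 kHz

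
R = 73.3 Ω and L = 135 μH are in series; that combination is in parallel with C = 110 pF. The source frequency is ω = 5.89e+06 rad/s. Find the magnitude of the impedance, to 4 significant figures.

X_L = ωL = 795.1 Ω
X_C = 1/(ωC) = 1543 Ω
Branch 1 (R+jX_L): Z₁ = 73.30 + j795.1 Ω, |Z₁| = 798.5 Ω
Branch 2 (−jX_C): Z₂ = −j1543 Ω
Parallel: Z = Z₁Z₂/(Z₁+Z₂), |Z| = 1639 Ω, ∠Z = 79.14°

1639 Ω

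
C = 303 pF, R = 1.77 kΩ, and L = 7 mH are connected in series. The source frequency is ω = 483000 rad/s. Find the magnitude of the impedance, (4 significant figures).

X_L = ωL = 3381 Ω
X_C = 1/(ωC) = 6833 Ω
Net reactance X = X_L − X_C = -3452 Ω
Z = 1770 − j3452 Ω
|Z| = √(1770² + 3452²) = 3879 Ω

3879 Ω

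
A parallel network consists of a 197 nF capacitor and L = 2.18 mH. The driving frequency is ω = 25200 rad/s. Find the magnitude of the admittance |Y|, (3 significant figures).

X_L = ωL = 54.9 Ω
X_C = 1/(ωC) = 201 Ω
Parallel: admittances add. Y = 1/(jωL) + jωC
Y = (0 − j0.0132) S
|Y| = 0.0132 S → |Z| = 1/|Y| = 75.5 Ω, ∠Z = −∠Y = 90.0°

13.2 mS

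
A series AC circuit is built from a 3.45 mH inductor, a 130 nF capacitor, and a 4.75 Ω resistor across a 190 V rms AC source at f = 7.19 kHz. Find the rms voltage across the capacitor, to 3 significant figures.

ω = 2πf = 45180 rad/s
X_L = ωL = 156 Ω
X_C = 1/(ωC) = 170 Ω
Net reactance X = X_L − X_C = -14.4 Ω
Z = 4.75 − j14.4 Ω
|Z| = √(4.75² + 14.4²) = 15.2 Ω
I = V/|Z| = 12.5 A
V_C = I·|Z_C| = 12.5 × 170 = 2130 V

2130 V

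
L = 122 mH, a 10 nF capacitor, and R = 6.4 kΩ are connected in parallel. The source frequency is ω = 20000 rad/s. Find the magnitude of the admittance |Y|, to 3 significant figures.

262 μS

X_L = ωL = 2440 Ω
X_C = 1/(ωC) = 5000 Ω
Parallel: admittances add. Y = 1/R + 1/(jωL) + jωC
Y = (0.000156 − j0.000210) S
|Y| = 0.000262 S → |Z| = 1/|Y| = 3820 Ω, ∠Z = −∠Y = 53.3°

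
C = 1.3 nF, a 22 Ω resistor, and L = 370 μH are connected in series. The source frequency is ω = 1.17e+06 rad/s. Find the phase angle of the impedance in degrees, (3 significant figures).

-84.4°

X_L = ωL = 433 Ω
X_C = 1/(ωC) = 657 Ω
Net reactance X = X_L − X_C = -225 Ω
Z = 22.0 − j225 Ω
|Z| = √(22.0² + 225²) = 226 Ω
∠Z = arctan(-225/22.0) = -84.4°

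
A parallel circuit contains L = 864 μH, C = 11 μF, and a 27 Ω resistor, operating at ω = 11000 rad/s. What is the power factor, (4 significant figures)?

X_L = ωL = 9.504 Ω
X_C = 1/(ωC) = 8.264 Ω
Parallel: admittances add. Y = 1/R + 1/(jωL) + jωC
Y = (0.03704 + j0.01578) S
|Y| = 0.04026 S → |Z| = 1/|Y| = 24.84 Ω, ∠Z = −∠Y = -23.08°
cos φ = cos(-23.08°) = 0.9200

0.9200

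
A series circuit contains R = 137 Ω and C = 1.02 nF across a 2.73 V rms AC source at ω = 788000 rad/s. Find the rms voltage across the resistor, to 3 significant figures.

X_C = 1/(ωC) = 1240 Ω
Z = 137 − j1240 Ω
|Z| = √(137² + 1240²) = 1250 Ω
I = V/|Z| = 2.18 mA
V_R = I·|Z_R| = 0.00218 × 137 = 0.299 V

0.299 V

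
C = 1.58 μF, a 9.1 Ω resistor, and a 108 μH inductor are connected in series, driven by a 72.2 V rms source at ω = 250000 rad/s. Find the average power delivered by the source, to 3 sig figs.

X_L = ωL = 27.0 Ω
X_C = 1/(ωC) = 2.53 Ω
Net reactance X = X_L − X_C = 24.5 Ω
Z = 9.10 + j24.5 Ω
|Z| = √(9.10² + 24.5²) = 26.1 Ω
∠Z = arctan(24.5/9.10) = 69.6°
I = V/|Z| = 2.77 A
P = VI cos φ = 72.2 × 2.77 × cos(69.6°) = 69.6 W

69.6 W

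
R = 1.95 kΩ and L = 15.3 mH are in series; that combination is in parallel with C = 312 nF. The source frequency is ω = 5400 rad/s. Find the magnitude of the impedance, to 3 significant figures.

X_L = ωL = 82.6 Ω
X_C = 1/(ωC) = 594 Ω
Branch 1 (R+jX_L): Z₁ = 1950 + j82.6 Ω, |Z₁| = 1950 Ω
Branch 2 (−jX_C): Z₂ = −j594 Ω
Parallel: Z = Z₁Z₂/(Z₁+Z₂), |Z| = 575 Ω, ∠Z = -72.9°

575 Ω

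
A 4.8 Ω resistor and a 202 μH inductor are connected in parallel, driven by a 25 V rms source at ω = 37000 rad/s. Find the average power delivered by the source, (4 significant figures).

130.2 W

X_L = ωL = 7.474 Ω
Parallel: admittances add. Y = 1/R + 1/(jωL)
Y = (0.2083 − j0.1338) S
|Y| = 0.2476 S → |Z| = 1/|Y| = 4.039 Ω, ∠Z = −∠Y = 32.71°
I = V/|Z| = 6.190 A
P = VI cos φ = 25 × 6.190 × cos(32.71°) = 130.2 W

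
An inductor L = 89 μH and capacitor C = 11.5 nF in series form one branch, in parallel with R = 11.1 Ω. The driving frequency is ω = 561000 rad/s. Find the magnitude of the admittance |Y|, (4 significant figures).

X_L = ωL = 49.93 Ω
X_C = 1/(ωC) = 155.0 Ω
Branch 1: Z₁ = R = 11.10 Ω
Branch 2 (series LC): Z₂ = j(X_L − X_C) = −j105.1 Ω
Parallel: Z = Z₁Z₂/(Z₁+Z₂), |Z| = 11.04 Ω, ∠Z = -6.030°
|Y| = 1/|Z| = 90.59 mS

90.59 mS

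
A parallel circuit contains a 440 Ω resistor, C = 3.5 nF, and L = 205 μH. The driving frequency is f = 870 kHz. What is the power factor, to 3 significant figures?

0.124

ω = 2πf = 5.466e+06 rad/s
X_L = ωL = 1120 Ω
X_C = 1/(ωC) = 52.3 Ω
Parallel: admittances add. Y = 1/R + 1/(jωL) + jωC
Y = (0.00227 + j0.0182) S
|Y| = 0.0184 S → |Z| = 1/|Y| = 54.4 Ω, ∠Z = −∠Y = -82.9°
cos φ = cos(-82.9°) = 0.124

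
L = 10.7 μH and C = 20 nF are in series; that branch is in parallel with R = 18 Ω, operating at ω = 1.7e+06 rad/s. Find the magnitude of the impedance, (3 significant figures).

9.52 Ω

X_L = ωL = 18.2 Ω
X_C = 1/(ωC) = 29.4 Ω
Branch 1: Z₁ = R = 18.0 Ω
Branch 2 (series LC): Z₂ = j(X_L − X_C) = −j11.2 Ω
Parallel: Z = Z₁Z₂/(Z₁+Z₂), |Z| = 9.52 Ω, ∠Z = -58.1°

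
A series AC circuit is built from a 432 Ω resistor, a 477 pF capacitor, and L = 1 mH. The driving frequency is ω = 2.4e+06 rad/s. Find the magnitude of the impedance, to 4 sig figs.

X_L = ωL = 2400 Ω
X_C = 1/(ωC) = 873.5 Ω
Net reactance X = X_L − X_C = 1526 Ω
Z = 432.0 + j1526 Ω
|Z| = √(432.0² + 1526²) = 1586 Ω

1586 Ω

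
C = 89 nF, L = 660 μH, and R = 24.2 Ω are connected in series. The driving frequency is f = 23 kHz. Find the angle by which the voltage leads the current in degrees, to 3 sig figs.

36.1°

ω = 2πf = 144500 rad/s
X_L = ωL = 95.4 Ω
X_C = 1/(ωC) = 77.8 Ω
Net reactance X = X_L − X_C = 17.6 Ω
Z = 24.2 + j17.6 Ω
|Z| = √(24.2² + 17.6²) = 29.9 Ω
∠Z = arctan(17.6/24.2) = 36.1°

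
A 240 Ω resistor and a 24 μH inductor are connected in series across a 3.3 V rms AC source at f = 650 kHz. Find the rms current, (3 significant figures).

12.7 mA

ω = 2πf = 4.084e+06 rad/s
X_L = ωL = 98.0 Ω
Z = 240 + j98.0 Ω
|Z| = √(240² + 98.0²) = 259 Ω
I = V/|Z| = 3.3/259 = 12.7 mA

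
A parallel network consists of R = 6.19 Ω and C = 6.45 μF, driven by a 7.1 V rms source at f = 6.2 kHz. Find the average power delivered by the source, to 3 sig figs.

8.14 W

ω = 2πf = 38960 rad/s
X_C = 1/(ωC) = 3.98 Ω
Parallel: admittances add. Y = 1/R + jωC
Y = (0.162 + j0.251) S
|Y| = 0.299 S → |Z| = 1/|Y| = 3.35 Ω, ∠Z = −∠Y = -57.3°
I = V/|Z| = 2.12 A
P = VI cos φ = 7.1 × 2.12 × cos(-57.3°) = 8.14 W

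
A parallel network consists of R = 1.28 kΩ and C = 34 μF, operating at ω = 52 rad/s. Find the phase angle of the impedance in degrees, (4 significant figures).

-66.16°

X_C = 1/(ωC) = 565.6 Ω
Parallel: admittances add. Y = 1/R + jωC
Y = (0.0007813 + j0.001768) S
|Y| = 0.001933 S → |Z| = 1/|Y| = 517.4 Ω, ∠Z = −∠Y = -66.16°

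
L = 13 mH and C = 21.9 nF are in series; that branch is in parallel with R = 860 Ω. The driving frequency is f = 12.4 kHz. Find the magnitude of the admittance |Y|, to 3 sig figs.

ω = 2πf = 77910 rad/s
X_L = ωL = 1010 Ω
X_C = 1/(ωC) = 586 Ω
Branch 1: Z₁ = R = 860 Ω
Branch 2 (series LC): Z₂ = j(X_L − X_C) = j427 Ω
Parallel: Z = Z₁Z₂/(Z₁+Z₂), |Z| = 382 Ω, ∠Z = 63.6°
|Y| = 1/|Z| = 2.62 mS

2.62 mS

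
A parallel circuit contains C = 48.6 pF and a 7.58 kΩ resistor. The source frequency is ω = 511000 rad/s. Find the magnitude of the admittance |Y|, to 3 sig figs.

134 μS

X_C = 1/(ωC) = 40300 Ω
Parallel: admittances add. Y = 1/R + jωC
Y = (0.000132 + j2.48e-05) S
|Y| = 0.000134 S → |Z| = 1/|Y| = 7450 Ω, ∠Z = −∠Y = -10.7°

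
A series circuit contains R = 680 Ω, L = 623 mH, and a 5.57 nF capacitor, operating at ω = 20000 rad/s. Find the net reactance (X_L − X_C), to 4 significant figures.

3483 Ω

X_L = ωL = 12460 Ω
X_C = 1/(ωC) = 8977 Ω
X = 12460 − 8977 = 3483 Ω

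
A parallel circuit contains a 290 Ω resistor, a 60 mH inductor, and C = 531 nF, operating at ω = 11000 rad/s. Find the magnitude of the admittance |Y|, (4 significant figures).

X_L = ωL = 660.0 Ω
X_C = 1/(ωC) = 171.2 Ω
Parallel: admittances add. Y = 1/R + 1/(jωL) + jωC
Y = (0.003448 + j0.004326) S
|Y| = 0.005532 S → |Z| = 1/|Y| = 180.8 Ω, ∠Z = −∠Y = -51.44°

5.532 mS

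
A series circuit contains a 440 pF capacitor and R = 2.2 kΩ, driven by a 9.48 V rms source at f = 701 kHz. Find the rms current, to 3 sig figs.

4.20 mA

ω = 2πf = 4.405e+06 rad/s
X_C = 1/(ωC) = 516 Ω
Z = 2200 − j516 Ω
|Z| = √(2200² + 516²) = 2260 Ω
I = V/|Z| = 9.48/2260 = 4.20 mA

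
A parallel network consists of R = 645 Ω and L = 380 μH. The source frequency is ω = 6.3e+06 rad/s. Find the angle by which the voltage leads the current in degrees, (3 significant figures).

15.1°

X_L = ωL = 2390 Ω
Parallel: admittances add. Y = 1/R + 1/(jωL)
Y = (0.00155 − j0.000418) S
|Y| = 0.00161 S → |Z| = 1/|Y| = 623 Ω, ∠Z = −∠Y = 15.1°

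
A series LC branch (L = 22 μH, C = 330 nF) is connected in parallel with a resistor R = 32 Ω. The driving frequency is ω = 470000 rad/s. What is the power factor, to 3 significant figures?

X_L = ωL = 10.3 Ω
X_C = 1/(ωC) = 6.45 Ω
Branch 1: Z₁ = R = 32.0 Ω
Branch 2 (series LC): Z₂ = j(X_L − X_C) = j3.89 Ω
Parallel: Z = Z₁Z₂/(Z₁+Z₂), |Z| = 3.86 Ω, ∠Z = 83.1°
cos φ = cos(83.1°) = 0.121

0.121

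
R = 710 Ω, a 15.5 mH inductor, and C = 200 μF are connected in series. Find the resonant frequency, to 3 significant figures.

ω₀ = 1/√(LC) = 1/√(0.0155 × 0.0002) = 568.0 rad/s
f₀ = ω₀/(2π) = 90.4 Hz

90.4 Hz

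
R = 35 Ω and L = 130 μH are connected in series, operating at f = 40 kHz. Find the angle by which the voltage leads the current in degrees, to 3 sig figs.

43.0°

ω = 2πf = 251300 rad/s
X_L = ωL = 32.7 Ω
Z = 35.0 + j32.7 Ω
|Z| = √(35.0² + 32.7²) = 47.9 Ω
∠Z = arctan(32.7/35.0) = 43.0°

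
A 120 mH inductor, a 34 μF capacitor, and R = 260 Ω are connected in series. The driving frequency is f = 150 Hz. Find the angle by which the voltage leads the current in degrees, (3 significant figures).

17.5°

ω = 2πf = 942.5 rad/s
X_L = ωL = 113 Ω
X_C = 1/(ωC) = 31.2 Ω
Net reactance X = X_L − X_C = 81.9 Ω
Z = 260 + j81.9 Ω
|Z| = √(260² + 81.9²) = 273 Ω
∠Z = arctan(81.9/260) = 17.5°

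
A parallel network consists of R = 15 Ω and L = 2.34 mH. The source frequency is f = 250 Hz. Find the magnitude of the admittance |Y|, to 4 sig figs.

280.1 mS

ω = 2πf = 1571 rad/s
X_L = ωL = 3.676 Ω
Parallel: admittances add. Y = 1/R + 1/(jωL)
Y = (0.06667 − j0.2721) S
|Y| = 0.2801 S → |Z| = 1/|Y| = 3.570 Ω, ∠Z = −∠Y = 76.23°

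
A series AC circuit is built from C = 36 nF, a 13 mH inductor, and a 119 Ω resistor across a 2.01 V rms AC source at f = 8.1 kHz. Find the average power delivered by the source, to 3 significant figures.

17.4 mW

ω = 2πf = 50890 rad/s
X_L = ωL = 662 Ω
X_C = 1/(ωC) = 546 Ω
Net reactance X = X_L − X_C = 116 Ω
Z = 119 + j116 Ω
|Z| = √(119² + 116²) = 166 Ω
∠Z = arctan(116/119) = 44.2°
I = V/|Z| = 12.1 mA
P = VI cos φ = 2.01 × 0.0121 × cos(44.2°) = 17.4 mW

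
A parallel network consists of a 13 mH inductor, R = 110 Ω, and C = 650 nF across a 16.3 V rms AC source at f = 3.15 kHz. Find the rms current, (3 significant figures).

ω = 2πf = 19790 rad/s
X_L = ωL = 257 Ω
X_C = 1/(ωC) = 77.7 Ω
Parallel: admittances add. Y = 1/R + 1/(jωL) + jωC
Y = (0.00909 + j0.00898) S
|Y| = 0.0128 S → |Z| = 1/|Y| = 78.3 Ω, ∠Z = −∠Y = -44.6°
I = V/|Z| = 16.3/78.3 = 208 mA

208 mA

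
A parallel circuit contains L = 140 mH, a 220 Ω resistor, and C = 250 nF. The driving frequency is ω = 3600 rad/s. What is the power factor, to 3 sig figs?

X_L = ωL = 504 Ω
X_C = 1/(ωC) = 1110 Ω
Parallel: admittances add. Y = 1/R + 1/(jωL) + jωC
Y = (0.00455 − j0.00108) S
|Y| = 0.00467 S → |Z| = 1/|Y| = 214 Ω, ∠Z = −∠Y = 13.4°
cos φ = cos(13.4°) = 0.973

0.973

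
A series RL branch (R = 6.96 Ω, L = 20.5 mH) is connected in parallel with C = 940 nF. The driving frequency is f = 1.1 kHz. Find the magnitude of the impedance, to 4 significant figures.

ω = 2πf = 6912 rad/s
X_L = ωL = 141.7 Ω
X_C = 1/(ωC) = 153.9 Ω
Branch 1 (R+jX_L): Z₁ = 6.960 + j141.7 Ω, |Z₁| = 141.9 Ω
Branch 2 (−jX_C): Z₂ = −j153.9 Ω
Parallel: Z = Z₁Z₂/(Z₁+Z₂), |Z| = 1551 Ω, ∠Z = 57.56°

1551 Ω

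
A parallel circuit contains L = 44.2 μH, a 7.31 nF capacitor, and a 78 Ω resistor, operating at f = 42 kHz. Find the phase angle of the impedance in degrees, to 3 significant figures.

81.3°

ω = 2πf = 263900 rad/s
X_L = ωL = 11.7 Ω
X_C = 1/(ωC) = 518 Ω
Parallel: admittances add. Y = 1/R + 1/(jωL) + jωC
Y = (0.0128 − j0.0838) S
|Y| = 0.0848 S → |Z| = 1/|Y| = 11.8 Ω, ∠Z = −∠Y = 81.3°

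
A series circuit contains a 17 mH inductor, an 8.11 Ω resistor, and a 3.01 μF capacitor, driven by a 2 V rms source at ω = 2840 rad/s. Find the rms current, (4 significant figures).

X_L = ωL = 48.28 Ω
X_C = 1/(ωC) = 117.0 Ω
Net reactance X = X_L − X_C = -68.70 Ω
Z = 8.110 − j68.70 Ω
|Z| = √(8.110² + 68.70²) = 69.18 Ω
I = V/|Z| = 2/69.18 = 28.91 mA

28.91 mA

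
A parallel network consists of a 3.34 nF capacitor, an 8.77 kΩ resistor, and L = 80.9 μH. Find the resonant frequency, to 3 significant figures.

306 kHz

ω₀ = 1/√(LC) = 1/√(8.09e-05 × 3.34e-09) = 1.924e+06 rad/s
f₀ = ω₀/(2π) = 306 kHz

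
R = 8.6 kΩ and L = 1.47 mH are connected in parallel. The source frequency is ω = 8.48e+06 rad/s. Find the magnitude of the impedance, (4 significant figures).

X_L = ωL = 12470 Ω
Parallel: admittances add. Y = 1/R + 1/(jωL)
Y = (0.0001163 − j8.022e-05) S
|Y| = 0.0001413 S → |Z| = 1/|Y| = 7079 Ω, ∠Z = −∠Y = 34.60°

7079 Ω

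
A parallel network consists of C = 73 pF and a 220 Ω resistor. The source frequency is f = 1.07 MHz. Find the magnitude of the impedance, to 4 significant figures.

218.7 Ω

ω = 2πf = 6.723e+06 rad/s
X_C = 1/(ωC) = 2038 Ω
Parallel: admittances add. Y = 1/R + jωC
Y = (0.004545 + j0.0004908) S
|Y| = 0.004572 S → |Z| = 1/|Y| = 218.7 Ω, ∠Z = −∠Y = -6.162°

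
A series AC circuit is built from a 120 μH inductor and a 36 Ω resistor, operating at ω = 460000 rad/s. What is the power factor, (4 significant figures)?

X_L = ωL = 55.20 Ω
Z = 36.00 + j55.20 Ω
|Z| = √(36.00² + 55.20²) = 65.90 Ω
∠Z = arctan(55.20/36.00) = 56.89°
cos φ = cos(56.89°) = 0.5463

0.5463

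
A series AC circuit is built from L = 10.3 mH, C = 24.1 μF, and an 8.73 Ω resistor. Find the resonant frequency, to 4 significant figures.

319.4 Hz

ω₀ = 1/√(LC) = 1/√(0.0103 × 2.41e-05) = 2007 rad/s
f₀ = ω₀/(2π) = 319.4 Hz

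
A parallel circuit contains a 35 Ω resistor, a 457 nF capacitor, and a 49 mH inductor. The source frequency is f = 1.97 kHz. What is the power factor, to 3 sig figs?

0.990

ω = 2πf = 12380 rad/s
X_L = ωL = 607 Ω
X_C = 1/(ωC) = 177 Ω
Parallel: admittances add. Y = 1/R + 1/(jωL) + jωC
Y = (0.0286 + j0.00401) S
|Y| = 0.0289 S → |Z| = 1/|Y| = 34.7 Ω, ∠Z = −∠Y = -7.99°
cos φ = cos(-7.99°) = 0.990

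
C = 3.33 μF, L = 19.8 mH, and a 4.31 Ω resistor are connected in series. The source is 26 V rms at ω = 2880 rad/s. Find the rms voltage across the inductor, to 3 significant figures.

31.3 V

X_L = ωL = 57.0 Ω
X_C = 1/(ωC) = 104 Ω
Net reactance X = X_L − X_C = -47.2 Ω
Z = 4.31 − j47.2 Ω
|Z| = √(4.31² + 47.2²) = 47.4 Ω
I = V/|Z| = 548 mA
V_L = I·|Z_L| = 0.548 × 57.0 = 31.3 V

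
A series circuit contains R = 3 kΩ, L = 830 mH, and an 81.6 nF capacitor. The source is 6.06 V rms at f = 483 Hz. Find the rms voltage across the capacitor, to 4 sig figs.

7.277 V

ω = 2πf = 3035 rad/s
X_L = ωL = 2519 Ω
X_C = 1/(ωC) = 4038 Ω
Net reactance X = X_L − X_C = -1519 Ω
Z = 3000 − j1519 Ω
|Z| = √(3000² + 1519²) = 3363 Ω
I = V/|Z| = 1.802 mA
V_C = I·|Z_C| = 0.001802 × 4038 = 7.277 V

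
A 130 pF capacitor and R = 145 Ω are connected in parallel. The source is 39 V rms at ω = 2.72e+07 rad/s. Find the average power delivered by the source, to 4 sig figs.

10.49 W

X_C = 1/(ωC) = 282.8 Ω
Parallel: admittances add. Y = 1/R + jωC
Y = (0.006897 + j0.003536) S
|Y| = 0.007750 S → |Z| = 1/|Y| = 129.0 Ω, ∠Z = −∠Y = -27.15°
I = V/|Z| = 302.3 mA
P = VI cos φ = 39 × 0.3023 × cos(-27.15°) = 10.49 W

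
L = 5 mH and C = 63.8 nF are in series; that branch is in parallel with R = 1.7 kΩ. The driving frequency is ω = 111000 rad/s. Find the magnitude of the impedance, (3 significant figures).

X_L = ωL = 555 Ω
X_C = 1/(ωC) = 141 Ω
Branch 1: Z₁ = R = 1700 Ω
Branch 2 (series LC): Z₂ = j(X_L − X_C) = j414 Ω
Parallel: Z = Z₁Z₂/(Z₁+Z₂), |Z| = 402 Ω, ∠Z = 76.3°

402 Ω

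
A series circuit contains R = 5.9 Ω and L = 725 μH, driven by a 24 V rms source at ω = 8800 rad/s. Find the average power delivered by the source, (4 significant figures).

X_L = ωL = 6.380 Ω
Z = 5.900 + j6.380 Ω
|Z| = √(5.900² + 6.380²) = 8.690 Ω
∠Z = arctan(6.380/5.900) = 47.24°
I = V/|Z| = 2.762 A
P = VI cos φ = 24 × 2.762 × cos(47.24°) = 45.00 W

45.00 W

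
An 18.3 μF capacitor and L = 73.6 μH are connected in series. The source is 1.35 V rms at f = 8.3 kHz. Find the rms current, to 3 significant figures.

ω = 2πf = 52150 rad/s
X_L = ωL = 3.84 Ω
X_C = 1/(ωC) = 1.05 Ω
Net reactance X = X_L − X_C = 2.79 Ω
Z = j2.79 Ω
|Z| = √(0² + 2.79²) = 2.79 Ω
I = V/|Z| = 1.35/2.79 = 484 mA

484 mA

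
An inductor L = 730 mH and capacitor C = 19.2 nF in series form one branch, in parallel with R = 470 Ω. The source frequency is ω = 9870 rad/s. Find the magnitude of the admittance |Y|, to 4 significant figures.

2.190 mS

X_L = ωL = 7205 Ω
X_C = 1/(ωC) = 5277 Ω
Branch 1: Z₁ = R = 470.0 Ω
Branch 2 (series LC): Z₂ = j(X_L − X_C) = j1928 Ω
Parallel: Z = Z₁Z₂/(Z₁+Z₂), |Z| = 456.6 Ω, ∠Z = 13.70°
|Y| = 1/|Z| = 2.190 mS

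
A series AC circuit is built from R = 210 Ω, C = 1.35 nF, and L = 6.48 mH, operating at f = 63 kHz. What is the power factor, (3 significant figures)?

0.290

ω = 2πf = 395800 rad/s
X_L = ωL = 2570 Ω
X_C = 1/(ωC) = 1870 Ω
Net reactance X = X_L − X_C = 694 Ω
Z = 210 + j694 Ω
|Z| = √(210² + 694²) = 725 Ω
∠Z = arctan(694/210) = 73.2°
cos φ = cos(73.2°) = 0.290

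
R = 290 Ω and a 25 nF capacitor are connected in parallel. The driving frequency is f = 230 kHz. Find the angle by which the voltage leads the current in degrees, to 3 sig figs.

ω = 2πf = 1.445e+06 rad/s
X_C = 1/(ωC) = 27.7 Ω
Parallel: admittances add. Y = 1/R + jωC
Y = (0.00345 + j0.0361) S
|Y| = 0.0363 S → |Z| = 1/|Y| = 27.6 Ω, ∠Z = −∠Y = -84.5°

-84.5°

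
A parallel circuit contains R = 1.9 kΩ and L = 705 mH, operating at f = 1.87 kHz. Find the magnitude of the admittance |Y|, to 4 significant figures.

ω = 2πf = 11750 rad/s
X_L = ωL = 8283 Ω
Parallel: admittances add. Y = 1/R + 1/(jωL)
Y = (0.0005263 − j0.0001207) S
|Y| = 0.0005400 S → |Z| = 1/|Y| = 1852 Ω, ∠Z = −∠Y = 12.92°

540.0 μS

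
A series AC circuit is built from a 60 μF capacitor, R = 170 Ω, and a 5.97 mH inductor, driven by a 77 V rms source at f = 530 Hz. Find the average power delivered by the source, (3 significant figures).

ω = 2πf = 3330 rad/s
X_L = ωL = 19.9 Ω
X_C = 1/(ωC) = 5.00 Ω
Net reactance X = X_L − X_C = 14.9 Ω
Z = 170 + j14.9 Ω
|Z| = √(170² + 14.9²) = 171 Ω
∠Z = arctan(14.9/170) = 5.00°
I = V/|Z| = 451 mA
P = VI cos φ = 77 × 0.451 × cos(5.00°) = 34.6 W

34.6 W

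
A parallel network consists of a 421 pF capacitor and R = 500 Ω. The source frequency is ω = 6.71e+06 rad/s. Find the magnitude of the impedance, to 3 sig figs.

289 Ω

X_C = 1/(ωC) = 354 Ω
Parallel: admittances add. Y = 1/R + jωC
Y = (0.00200 + j0.00282) S
|Y| = 0.00346 S → |Z| = 1/|Y| = 289 Ω, ∠Z = −∠Y = -54.7°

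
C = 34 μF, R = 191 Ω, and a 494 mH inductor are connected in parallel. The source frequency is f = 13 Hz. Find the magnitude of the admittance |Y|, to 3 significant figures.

ω = 2πf = 81.68 rad/s
X_L = ωL = 40.4 Ω
X_C = 1/(ωC) = 360 Ω
Parallel: admittances add. Y = 1/R + 1/(jωL) + jωC
Y = (0.00524 − j0.0220) S
|Y| = 0.0226 S → |Z| = 1/|Y| = 44.2 Ω, ∠Z = −∠Y = 76.6°

22.6 mS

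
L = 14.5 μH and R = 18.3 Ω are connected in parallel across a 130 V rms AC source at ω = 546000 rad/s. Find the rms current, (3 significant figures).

X_L = ωL = 7.92 Ω
Parallel: admittances add. Y = 1/R + 1/(jωL)
Y = (0.0546 − j0.126) S
|Y| = 0.138 S → |Z| = 1/|Y| = 7.27 Ω, ∠Z = −∠Y = 66.6°
I = V/|Z| = 130/7.27 = 17.9 A

17.9 A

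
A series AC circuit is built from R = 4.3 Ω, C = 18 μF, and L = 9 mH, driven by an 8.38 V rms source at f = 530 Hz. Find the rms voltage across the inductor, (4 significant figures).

ω = 2πf = 3330 rad/s
X_L = ωL = 29.97 Ω
X_C = 1/(ωC) = 16.68 Ω
Net reactance X = X_L − X_C = 13.29 Ω
Z = 4.300 + j13.29 Ω
|Z| = √(4.300² + 13.29²) = 13.97 Ω
I = V/|Z| = 600.0 mA
V_L = I·|Z_L| = 0.6000 × 29.97 = 17.98 V

17.98 V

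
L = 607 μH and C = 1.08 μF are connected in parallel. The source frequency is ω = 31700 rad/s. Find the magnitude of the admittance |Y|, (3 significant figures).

17.7 mS

X_L = ωL = 19.2 Ω
X_C = 1/(ωC) = 29.2 Ω
Parallel: admittances add. Y = 1/(jωL) + jωC
Y = (0 − j0.0177) S
|Y| = 0.0177 S → |Z| = 1/|Y| = 56.4 Ω, ∠Z = −∠Y = 90.0°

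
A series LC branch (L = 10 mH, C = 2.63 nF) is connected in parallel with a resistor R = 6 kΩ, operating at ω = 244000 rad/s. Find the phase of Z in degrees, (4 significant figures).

X_L = ωL = 2440 Ω
X_C = 1/(ωC) = 1558 Ω
Branch 1: Z₁ = R = 6000 Ω
Branch 2 (series LC): Z₂ = j(X_L − X_C) = j881.7 Ω
Parallel: Z = Z₁Z₂/(Z₁+Z₂), |Z| = 872.3 Ω, ∠Z = 81.64°

81.64°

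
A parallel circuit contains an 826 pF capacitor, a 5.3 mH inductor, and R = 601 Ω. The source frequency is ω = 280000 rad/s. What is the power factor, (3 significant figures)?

0.966

X_L = ωL = 1480 Ω
X_C = 1/(ωC) = 4320 Ω
Parallel: admittances add. Y = 1/R + 1/(jωL) + jωC
Y = (0.00166 − j0.000443) S
|Y| = 0.00172 S → |Z| = 1/|Y| = 581 Ω, ∠Z = −∠Y = 14.9°
cos φ = cos(14.9°) = 0.966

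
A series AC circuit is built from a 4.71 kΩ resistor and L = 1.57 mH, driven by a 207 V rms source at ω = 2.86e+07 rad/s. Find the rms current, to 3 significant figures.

X_L = ωL = 44900 Ω
Z = 4710 + j44900 Ω
|Z| = √(4710² + 44900²) = 45100 Ω
I = V/|Z| = 207/45100 = 4.58 mA

4.58 mA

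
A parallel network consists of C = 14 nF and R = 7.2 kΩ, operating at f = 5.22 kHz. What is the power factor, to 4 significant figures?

0.2895

ω = 2πf = 32800 rad/s
X_C = 1/(ωC) = 2178 Ω
Parallel: admittances add. Y = 1/R + jωC
Y = (0.0001389 + j0.0004592) S
|Y| = 0.0004797 S → |Z| = 1/|Y| = 2085 Ω, ∠Z = −∠Y = -73.17°
cos φ = cos(-73.17°) = 0.2895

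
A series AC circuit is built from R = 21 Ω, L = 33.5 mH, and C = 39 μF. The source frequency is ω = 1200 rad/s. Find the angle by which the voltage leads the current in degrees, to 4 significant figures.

X_L = ωL = 40.20 Ω
X_C = 1/(ωC) = 21.37 Ω
Net reactance X = X_L − X_C = 18.83 Ω
Z = 21.00 + j18.83 Ω
|Z| = √(21.00² + 18.83²) = 28.21 Ω
∠Z = arctan(18.83/21.00) = 41.89°

41.89°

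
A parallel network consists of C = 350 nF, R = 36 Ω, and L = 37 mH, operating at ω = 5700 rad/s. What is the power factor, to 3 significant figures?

0.995

X_L = ωL = 211 Ω
X_C = 1/(ωC) = 501 Ω
Parallel: admittances add. Y = 1/R + 1/(jωL) + jωC
Y = (0.0278 − j0.00275) S
|Y| = 0.0279 S → |Z| = 1/|Y| = 35.8 Ω, ∠Z = −∠Y = 5.65°
cos φ = cos(5.65°) = 0.995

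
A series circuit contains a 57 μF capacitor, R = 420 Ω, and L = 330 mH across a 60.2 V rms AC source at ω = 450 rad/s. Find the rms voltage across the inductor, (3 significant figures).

X_L = ωL = 148 Ω
X_C = 1/(ωC) = 39.0 Ω
Net reactance X = X_L − X_C = 110 Ω
Z = 420 + j110 Ω
|Z| = √(420² + 110²) = 434 Ω
I = V/|Z| = 139 mA
V_L = I·|Z_L| = 0.139 × 148 = 20.6 V

20.6 V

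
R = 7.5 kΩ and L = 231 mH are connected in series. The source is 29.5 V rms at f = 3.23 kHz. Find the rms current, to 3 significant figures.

3.34 mA

ω = 2πf = 20290 rad/s
X_L = ωL = 4690 Ω
Z = 7500 + j4690 Ω
|Z| = √(7500² + 4690²) = 8840 Ω
I = V/|Z| = 29.5/8840 = 3.34 mA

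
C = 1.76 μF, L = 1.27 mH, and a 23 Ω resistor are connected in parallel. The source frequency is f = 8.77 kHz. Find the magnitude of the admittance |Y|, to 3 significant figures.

93.4 mS

ω = 2πf = 55100 rad/s
X_L = ωL = 70.0 Ω
X_C = 1/(ωC) = 10.3 Ω
Parallel: admittances add. Y = 1/R + 1/(jωL) + jωC
Y = (0.0435 + j0.0827) S
|Y| = 0.0934 S → |Z| = 1/|Y| = 10.7 Ω, ∠Z = −∠Y = -62.3°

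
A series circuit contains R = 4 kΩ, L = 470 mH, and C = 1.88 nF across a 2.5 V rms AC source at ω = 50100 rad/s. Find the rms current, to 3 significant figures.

X_L = ωL = 23500 Ω
X_C = 1/(ωC) = 10600 Ω
Net reactance X = X_L − X_C = 12900 Ω
Z = 4000 + j12900 Ω
|Z| = √(4000² + 12900²) = 13500 Ω
I = V/|Z| = 2.5/13500 = 185 μA

185 μA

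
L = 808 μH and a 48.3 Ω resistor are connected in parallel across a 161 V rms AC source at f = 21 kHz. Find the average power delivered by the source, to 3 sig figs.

537 W

ω = 2πf = 131900 rad/s
X_L = ωL = 107 Ω
Parallel: admittances add. Y = 1/R + 1/(jωL)
Y = (0.0207 − j0.00938) S
|Y| = 0.0227 S → |Z| = 1/|Y| = 44.0 Ω, ∠Z = −∠Y = 24.4°
I = V/|Z| = 3.66 A
P = VI cos φ = 161 × 3.66 × cos(24.4°) = 537 W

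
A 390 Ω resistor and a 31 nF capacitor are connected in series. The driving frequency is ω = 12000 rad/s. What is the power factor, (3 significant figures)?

X_C = 1/(ωC) = 2690 Ω
Z = 390 − j2690 Ω
|Z| = √(390² + 2690²) = 2720 Ω
∠Z = arctan(-2690/390) = -81.7°
cos φ = cos(-81.7°) = 0.144

0.144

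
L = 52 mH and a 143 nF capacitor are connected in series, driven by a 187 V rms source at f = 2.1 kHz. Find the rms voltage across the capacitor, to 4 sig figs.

634.7 V

ω = 2πf = 13190 rad/s
X_L = ωL = 686.1 Ω
X_C = 1/(ωC) = 530.0 Ω
Net reactance X = X_L − X_C = 156.1 Ω
Z = j156.1 Ω
|Z| = √(0² + 156.1²) = 156.1 Ω
I = V/|Z| = 1.198 A
V_C = I·|Z_C| = 1.198 × 530.0 = 634.7 V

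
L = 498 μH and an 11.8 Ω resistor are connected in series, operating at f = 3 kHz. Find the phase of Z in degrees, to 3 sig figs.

ω = 2πf = 18850 rad/s
X_L = ωL = 9.39 Ω
Z = 11.8 + j9.39 Ω
|Z| = √(11.8² + 9.39²) = 15.1 Ω
∠Z = arctan(9.39/11.8) = 38.5°

38.5°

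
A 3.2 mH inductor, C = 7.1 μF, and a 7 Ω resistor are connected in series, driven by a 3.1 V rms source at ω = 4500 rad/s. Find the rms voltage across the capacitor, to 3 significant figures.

5.30 V

X_L = ωL = 14.4 Ω
X_C = 1/(ωC) = 31.3 Ω
Net reactance X = X_L − X_C = -16.9 Ω
Z = 7.00 − j16.9 Ω
|Z| = √(7.00² + 16.9²) = 18.3 Ω
I = V/|Z| = 169 mA
V_C = I·|Z_C| = 0.169 × 31.3 = 5.30 V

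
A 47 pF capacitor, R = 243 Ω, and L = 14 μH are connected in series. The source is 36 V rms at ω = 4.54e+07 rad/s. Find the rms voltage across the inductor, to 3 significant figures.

77.6 V

X_L = ωL = 636 Ω
X_C = 1/(ωC) = 469 Ω
Net reactance X = X_L − X_C = 167 Ω
Z = 243 + j167 Ω
|Z| = √(243² + 167²) = 295 Ω
I = V/|Z| = 122 mA
V_L = I·|Z_L| = 0.122 × 636 = 77.6 V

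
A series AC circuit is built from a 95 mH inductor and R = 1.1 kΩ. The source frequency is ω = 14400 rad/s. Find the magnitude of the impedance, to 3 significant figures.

X_L = ωL = 1370 Ω
Z = 1100 + j1370 Ω
|Z| = √(1100² + 1370²) = 1760 Ω

1760 Ω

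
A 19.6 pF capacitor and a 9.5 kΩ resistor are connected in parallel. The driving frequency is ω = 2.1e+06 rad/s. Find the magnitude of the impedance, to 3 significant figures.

8850 Ω

X_C = 1/(ωC) = 24300 Ω
Parallel: admittances add. Y = 1/R + jωC
Y = (0.000105 + j4.12e-05) S
|Y| = 0.000113 S → |Z| = 1/|Y| = 8850 Ω, ∠Z = −∠Y = -21.4°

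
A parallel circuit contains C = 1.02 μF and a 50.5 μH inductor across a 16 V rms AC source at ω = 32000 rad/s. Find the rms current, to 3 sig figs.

9.38 A

X_L = ωL = 1.62 Ω
X_C = 1/(ωC) = 30.6 Ω
Parallel: admittances add. Y = 1/(jωL) + jωC
Y = (0 − j0.586) S
|Y| = 0.586 S → |Z| = 1/|Y| = 1.71 Ω, ∠Z = −∠Y = 90.0°
I = V/|Z| = 16/1.71 = 9.38 A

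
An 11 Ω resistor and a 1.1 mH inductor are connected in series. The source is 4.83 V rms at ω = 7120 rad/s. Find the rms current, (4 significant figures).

X_L = ωL = 7.832 Ω
Z = 11.00 + j7.832 Ω
|Z| = √(11.00² + 7.832²) = 13.50 Ω
I = V/|Z| = 4.83/13.50 = 357.7 mA

357.7 mA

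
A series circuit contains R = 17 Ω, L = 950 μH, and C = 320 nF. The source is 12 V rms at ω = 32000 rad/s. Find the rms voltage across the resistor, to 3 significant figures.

2.94 V

X_L = ωL = 30.4 Ω
X_C = 1/(ωC) = 97.7 Ω
Net reactance X = X_L − X_C = -67.3 Ω
Z = 17.0 − j67.3 Ω
|Z| = √(17.0² + 67.3²) = 69.4 Ω
I = V/|Z| = 173 mA
V_R = I·|Z_R| = 0.173 × 17.0 = 2.94 V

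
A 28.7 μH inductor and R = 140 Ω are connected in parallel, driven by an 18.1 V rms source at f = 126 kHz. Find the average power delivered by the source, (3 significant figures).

2.34 W

ω = 2πf = 791700 rad/s
X_L = ωL = 22.7 Ω
Parallel: admittances add. Y = 1/R + 1/(jωL)
Y = (0.00714 − j0.0440) S
|Y| = 0.0446 S → |Z| = 1/|Y| = 22.4 Ω, ∠Z = −∠Y = 80.8°
I = V/|Z| = 807 mA
P = VI cos φ = 18.1 × 0.807 × cos(80.8°) = 2.34 W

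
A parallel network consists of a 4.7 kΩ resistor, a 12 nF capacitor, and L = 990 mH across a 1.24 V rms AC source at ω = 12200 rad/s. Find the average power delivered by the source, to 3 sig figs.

327 μW

X_L = ωL = 12100 Ω
X_C = 1/(ωC) = 6830 Ω
Parallel: admittances add. Y = 1/R + 1/(jωL) + jωC
Y = (0.000213 + j6.36e-05) S
|Y| = 0.000222 S → |Z| = 1/|Y| = 4500 Ω, ∠Z = −∠Y = -16.6°
I = V/|Z| = 275 μA
P = VI cos φ = 1.24 × 0.000275 × cos(-16.6°) = 327 μW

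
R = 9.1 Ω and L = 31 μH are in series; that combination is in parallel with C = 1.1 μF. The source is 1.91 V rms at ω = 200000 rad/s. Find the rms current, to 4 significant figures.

X_L = ωL = 6.200 Ω
X_C = 1/(ωC) = 4.545 Ω
Branch 1 (R+jX_L): Z₁ = 9.100 + j6.200 Ω, |Z₁| = 11.01 Ω
Branch 2 (−jX_C): Z₂ = −j4.545 Ω
Parallel: Z = Z₁Z₂/(Z₁+Z₂), |Z| = 5.411 Ω, ∠Z = -66.04°
I = V/|Z| = 1.91/5.411 = 353.0 mA

353.0 mA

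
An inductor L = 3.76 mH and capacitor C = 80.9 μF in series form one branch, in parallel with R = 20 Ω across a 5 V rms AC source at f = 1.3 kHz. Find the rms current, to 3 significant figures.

ω = 2πf = 8168 rad/s
X_L = ωL = 30.7 Ω
X_C = 1/(ωC) = 1.51 Ω
Branch 1: Z₁ = R = 20.0 Ω
Branch 2 (series LC): Z₂ = j(X_L − X_C) = j29.2 Ω
Parallel: Z = Z₁Z₂/(Z₁+Z₂), |Z| = 16.5 Ω, ∠Z = 34.4°
I = V/|Z| = 5/16.5 = 303 mA

303 mA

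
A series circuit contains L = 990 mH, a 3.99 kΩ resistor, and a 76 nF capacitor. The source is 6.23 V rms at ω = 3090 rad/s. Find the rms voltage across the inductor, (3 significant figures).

X_L = ωL = 3060 Ω
X_C = 1/(ωC) = 4260 Ω
Net reactance X = X_L − X_C = -1200 Ω
Z = 3990 − j1200 Ω
|Z| = √(3990² + 1200²) = 4170 Ω
I = V/|Z| = 1.50 mA
V_L = I·|Z_L| = 0.00150 × 3060 = 4.57 V

4.57 V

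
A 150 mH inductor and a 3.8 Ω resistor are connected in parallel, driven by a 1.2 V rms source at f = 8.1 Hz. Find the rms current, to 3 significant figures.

353 mA

ω = 2πf = 50.89 rad/s
X_L = ωL = 7.63 Ω
Parallel: admittances add. Y = 1/R + 1/(jωL)
Y = (0.263 − j0.131) S
|Y| = 0.294 S → |Z| = 1/|Y| = 3.40 Ω, ∠Z = −∠Y = 26.5°
I = V/|Z| = 1.2/3.40 = 353 mA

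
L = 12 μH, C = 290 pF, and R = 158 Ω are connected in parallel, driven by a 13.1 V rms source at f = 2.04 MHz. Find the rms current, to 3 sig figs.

ω = 2πf = 1.282e+07 rad/s
X_L = ωL = 154 Ω
X_C = 1/(ωC) = 269 Ω
Parallel: admittances add. Y = 1/R + 1/(jωL) + jωC
Y = (0.00633 − j0.00278) S
|Y| = 0.00691 S → |Z| = 1/|Y| = 145 Ω, ∠Z = −∠Y = 23.7°
I = V/|Z| = 13.1/145 = 90.6 mA

90.6 mA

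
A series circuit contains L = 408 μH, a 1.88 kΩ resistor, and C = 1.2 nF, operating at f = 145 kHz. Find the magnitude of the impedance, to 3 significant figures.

1960 Ω

ω = 2πf = 911100 rad/s
X_L = ωL = 372 Ω
X_C = 1/(ωC) = 915 Ω
Net reactance X = X_L − X_C = -543 Ω
Z = 1880 − j543 Ω
|Z| = √(1880² + 543²) = 1960 Ω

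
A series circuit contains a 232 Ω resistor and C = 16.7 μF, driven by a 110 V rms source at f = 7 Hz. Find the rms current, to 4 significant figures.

ω = 2πf = 43.98 rad/s
X_C = 1/(ωC) = 1361 Ω
Z = 232.0 − j1361 Ω
|Z| = √(232.0² + 1361²) = 1381 Ω
I = V/|Z| = 110/1381 = 79.65 mA

79.65 mA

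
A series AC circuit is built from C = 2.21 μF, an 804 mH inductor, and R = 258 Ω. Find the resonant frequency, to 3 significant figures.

ω₀ = 1/√(LC) = 1/√(0.804 × 2.21e-06) = 750.2 rad/s
f₀ = ω₀/(2π) = 119 Hz

119 Hz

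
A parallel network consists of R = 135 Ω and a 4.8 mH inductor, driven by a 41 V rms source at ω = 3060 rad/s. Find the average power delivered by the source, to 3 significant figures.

X_L = ωL = 14.7 Ω
Parallel: admittances add. Y = 1/R + 1/(jωL)
Y = (0.00741 − j0.0681) S
|Y| = 0.0685 S → |Z| = 1/|Y| = 14.6 Ω, ∠Z = −∠Y = 83.8°
I = V/|Z| = 2.81 A
P = VI cos φ = 41 × 2.81 × cos(83.8°) = 12.5 W

12.5 W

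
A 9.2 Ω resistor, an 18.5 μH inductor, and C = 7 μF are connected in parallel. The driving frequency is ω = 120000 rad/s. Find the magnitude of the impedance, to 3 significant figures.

X_L = ωL = 2.22 Ω
X_C = 1/(ωC) = 1.19 Ω
Parallel: admittances add. Y = 1/R + 1/(jωL) + jωC
Y = (0.109 + j0.390) S
|Y| = 0.404 S → |Z| = 1/|Y| = 2.47 Ω, ∠Z = −∠Y = -74.4°

2.47 Ω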